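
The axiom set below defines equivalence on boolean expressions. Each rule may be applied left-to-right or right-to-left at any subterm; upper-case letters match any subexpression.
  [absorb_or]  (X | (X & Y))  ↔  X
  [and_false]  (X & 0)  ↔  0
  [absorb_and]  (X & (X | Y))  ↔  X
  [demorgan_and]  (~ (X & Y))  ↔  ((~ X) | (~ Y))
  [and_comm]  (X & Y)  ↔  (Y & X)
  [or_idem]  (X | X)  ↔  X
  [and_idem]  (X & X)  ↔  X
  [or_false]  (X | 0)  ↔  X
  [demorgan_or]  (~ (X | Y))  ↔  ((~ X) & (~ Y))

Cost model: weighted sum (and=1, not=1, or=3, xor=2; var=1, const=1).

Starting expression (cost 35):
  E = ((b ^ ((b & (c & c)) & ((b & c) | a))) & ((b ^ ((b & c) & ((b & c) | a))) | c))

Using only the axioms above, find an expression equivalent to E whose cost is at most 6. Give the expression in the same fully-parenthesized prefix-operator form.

(b ^ (b & c))   [cost 6]

step 1: and_idem (→) rewrites (c & c) into c, now ((b ^ ((b & c) & ((b & c) | a))) & ((b ^ ((b & c) & ((b & c) | a))) | c))
step 2: absorb_and (→) rewrites ((b ^ ((b & c) & ((b & c) | a))) & ((b ^ ((b & c) & ((b & c) | a))) | c)) into (b ^ ((b & c) & ((b & c) | a)))
step 3: absorb_and (→) rewrites ((b & c) & ((b & c) | a)) into (b & c), reaching cost 6 (bound 6)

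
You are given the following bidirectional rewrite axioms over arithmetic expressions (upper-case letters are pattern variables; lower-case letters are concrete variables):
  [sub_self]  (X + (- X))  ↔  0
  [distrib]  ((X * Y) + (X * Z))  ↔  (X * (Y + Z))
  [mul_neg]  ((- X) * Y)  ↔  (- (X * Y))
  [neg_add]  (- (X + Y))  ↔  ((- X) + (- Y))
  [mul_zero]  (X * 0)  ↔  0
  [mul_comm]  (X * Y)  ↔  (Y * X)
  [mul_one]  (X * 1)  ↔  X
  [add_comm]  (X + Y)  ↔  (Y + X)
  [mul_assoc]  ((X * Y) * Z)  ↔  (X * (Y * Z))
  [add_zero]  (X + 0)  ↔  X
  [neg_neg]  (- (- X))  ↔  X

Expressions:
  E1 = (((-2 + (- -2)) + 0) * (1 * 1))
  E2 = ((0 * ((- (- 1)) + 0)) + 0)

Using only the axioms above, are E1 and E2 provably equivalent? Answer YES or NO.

step 1: mul_one (→) rewrites (1 * 1) into 1, now (((-2 + (- -2)) + 0) * 1)
step 2: sub_self (→) rewrites (-2 + (- -2)) into 0, now ((0 + 0) * 1)
step 3: add_zero (→) rewrites (0 + 0) into 0, now (0 * 1)
step 4: neg_neg (←) rewrites 1 into (- (- 1)), now (0 * (- (- 1)))
step 5: add_zero (←) rewrites (0 * (- (- 1))) into ((0 * (- (- 1))) + 0)
step 6: add_zero (←) rewrites (- (- 1)) into ((- (- 1)) + 0), which is E2

YES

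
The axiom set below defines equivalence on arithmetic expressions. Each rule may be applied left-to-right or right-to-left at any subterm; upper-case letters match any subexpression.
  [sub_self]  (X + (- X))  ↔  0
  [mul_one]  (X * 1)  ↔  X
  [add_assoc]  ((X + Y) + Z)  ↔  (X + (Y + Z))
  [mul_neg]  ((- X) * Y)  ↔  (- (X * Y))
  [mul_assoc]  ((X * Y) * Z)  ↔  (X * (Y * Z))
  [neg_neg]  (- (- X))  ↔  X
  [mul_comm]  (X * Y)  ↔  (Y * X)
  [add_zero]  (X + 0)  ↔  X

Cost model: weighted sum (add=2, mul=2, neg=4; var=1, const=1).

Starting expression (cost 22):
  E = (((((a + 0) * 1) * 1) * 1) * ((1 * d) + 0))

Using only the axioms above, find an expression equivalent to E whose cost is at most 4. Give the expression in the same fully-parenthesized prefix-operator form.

step 1: mul_one (→) rewrites (((a + 0) * 1) * 1) into ((a + 0) * 1), now ((((a + 0) * 1) * 1) * ((1 * d) + 0))
step 2: add_zero (→) rewrites ((1 * d) + 0) into (1 * d), now ((((a + 0) * 1) * 1) * (1 * d))
step 3: mul_comm (→) rewrites ((((a + 0) * 1) * 1) * (1 * d)) into ((1 * d) * (((a + 0) * 1) * 1))
step 4: add_zero (→) rewrites (a + 0) into a, now ((1 * d) * ((a * 1) * 1))
step 5: mul_comm (→) rewrites (1 * d) into (d * 1), now ((d * 1) * ((a * 1) * 1))
step 6: mul_one (→) rewrites (d * 1) into d, now (d * ((a * 1) * 1))
step 7: mul_one (→) rewrites (a * 1) into a, now (d * (a * 1))
step 8: mul_one (→) rewrites (a * 1) into a, reaching cost 4 (bound 4)

(d * a)   [cost 4]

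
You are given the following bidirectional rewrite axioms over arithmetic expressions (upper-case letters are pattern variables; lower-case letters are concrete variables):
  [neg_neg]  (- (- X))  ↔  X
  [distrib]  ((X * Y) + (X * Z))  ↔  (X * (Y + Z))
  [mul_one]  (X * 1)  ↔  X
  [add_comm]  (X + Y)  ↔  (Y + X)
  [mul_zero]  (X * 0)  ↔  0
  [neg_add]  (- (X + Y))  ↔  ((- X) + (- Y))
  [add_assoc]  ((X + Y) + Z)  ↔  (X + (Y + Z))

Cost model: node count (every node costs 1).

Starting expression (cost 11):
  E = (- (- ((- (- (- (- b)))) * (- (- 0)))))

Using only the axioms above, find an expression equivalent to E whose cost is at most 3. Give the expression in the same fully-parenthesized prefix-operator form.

(1) (- (- (- b)))  =[neg_neg →]=  (- b)    ⊢ (- (- ((- (- b)) * (- (- 0)))))
(2) (- (- ((- (- b)) * (- (- 0)))))  =[neg_neg →]=  ((- (- b)) * (- (- 0)))
(3) (- (- b))  =[neg_neg →]=  b    ⊢ (b * (- (- 0)))
(4) (- (- 0))  =[neg_neg →]=  0    ⊢ cost 3, within 3

(b * 0)   [cost 3]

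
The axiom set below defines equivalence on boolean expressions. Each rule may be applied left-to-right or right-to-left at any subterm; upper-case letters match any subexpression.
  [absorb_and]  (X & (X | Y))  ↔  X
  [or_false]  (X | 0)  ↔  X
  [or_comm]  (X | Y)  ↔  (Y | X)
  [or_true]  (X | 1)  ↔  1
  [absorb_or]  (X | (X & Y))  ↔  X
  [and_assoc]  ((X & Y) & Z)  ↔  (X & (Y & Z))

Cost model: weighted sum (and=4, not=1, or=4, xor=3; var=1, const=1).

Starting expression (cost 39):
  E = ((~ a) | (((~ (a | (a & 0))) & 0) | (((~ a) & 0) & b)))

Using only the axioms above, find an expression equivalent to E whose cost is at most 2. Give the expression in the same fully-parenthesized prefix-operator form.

(~ a)   [cost 2]

(1) (a | (a & 0))  =[absorb_or →]=  a    ⊢ ((~ a) | (((~ a) & 0) | (((~ a) & 0) & b)))
(2) (((~ a) & 0) | (((~ a) & 0) & b))  =[absorb_or →]=  ((~ a) & 0)    ⊢ ((~ a) | ((~ a) & 0))
(3) ((~ a) | ((~ a) & 0))  =[absorb_or →]=  (~ a)    ⊢ cost 2, within 2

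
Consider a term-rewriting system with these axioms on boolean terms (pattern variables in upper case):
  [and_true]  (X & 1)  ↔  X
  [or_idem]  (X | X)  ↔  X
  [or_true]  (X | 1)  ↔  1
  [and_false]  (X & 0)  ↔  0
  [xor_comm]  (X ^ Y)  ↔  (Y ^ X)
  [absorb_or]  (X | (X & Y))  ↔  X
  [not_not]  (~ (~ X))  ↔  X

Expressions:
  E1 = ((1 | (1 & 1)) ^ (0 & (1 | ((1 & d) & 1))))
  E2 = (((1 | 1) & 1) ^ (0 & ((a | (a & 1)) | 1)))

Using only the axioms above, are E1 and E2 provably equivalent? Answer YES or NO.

(1) ((1 & d) & 1)  =[and_true →]=  (1 & d)    ⊢ ((1 | (1 & 1)) ^ (0 & (1 | (1 & d))))
(2) (1 & 1)  =[and_true →]=  1    ⊢ ((1 | 1) ^ (0 & (1 | (1 & d))))
(3) (1 | (1 & d))  =[absorb_or →]=  1    ⊢ ((1 | 1) ^ (0 & 1))
(4) (1 | 1)  =[or_idem →]=  1    ⊢ (1 ^ (0 & 1))
(5) 1  =[or_true ←]=  (a | 1)    ⊢ (1 ^ (0 & (a | 1)))
(6) 1  =[and_true ←]=  (1 & 1)    ⊢ ((1 & 1) ^ (0 & (a | 1)))
(7) 1  =[or_idem ←]=  (1 | 1)    ⊢ (((1 | 1) & 1) ^ (0 & (a | 1)))
(8) a  =[absorb_or ←]=  (a | (a & 1))    ⊢ E2

YES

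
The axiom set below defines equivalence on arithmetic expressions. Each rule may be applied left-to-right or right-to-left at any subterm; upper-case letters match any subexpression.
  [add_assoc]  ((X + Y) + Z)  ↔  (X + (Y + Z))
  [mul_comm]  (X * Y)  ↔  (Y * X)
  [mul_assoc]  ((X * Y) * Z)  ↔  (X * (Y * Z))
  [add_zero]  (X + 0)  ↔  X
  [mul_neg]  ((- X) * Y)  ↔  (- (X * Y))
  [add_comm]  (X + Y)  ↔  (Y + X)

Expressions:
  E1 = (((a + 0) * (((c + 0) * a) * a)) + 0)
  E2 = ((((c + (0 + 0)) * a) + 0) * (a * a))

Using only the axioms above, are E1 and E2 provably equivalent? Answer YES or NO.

1. [add_zero →] (c + 0)  →  c;  E1 = (((a + 0) * ((c * a) * a)) + 0)
2. [add_zero →] (((a + 0) * ((c * a) * a)) + 0)  →  ((a + 0) * ((c * a) * a))
3. [mul_comm →] ((a + 0) * ((c * a) * a))  →  (((c * a) * a) * (a + 0))
4. [add_zero →] (a + 0)  →  a;  E1 = (((c * a) * a) * a)
5. [mul_assoc →] (((c * a) * a) * a)  →  ((c * a) * (a * a))
6. [add_zero ←] (c * a)  →  ((c * a) + 0);  E1 = (((c * a) + 0) * (a * a))
7. [add_zero ←] c  →  (c + 0);  E1 = ((((c + 0) * a) + 0) * (a * a))
8. [add_zero ←] 0  →  (0 + 0);  this is E2

YES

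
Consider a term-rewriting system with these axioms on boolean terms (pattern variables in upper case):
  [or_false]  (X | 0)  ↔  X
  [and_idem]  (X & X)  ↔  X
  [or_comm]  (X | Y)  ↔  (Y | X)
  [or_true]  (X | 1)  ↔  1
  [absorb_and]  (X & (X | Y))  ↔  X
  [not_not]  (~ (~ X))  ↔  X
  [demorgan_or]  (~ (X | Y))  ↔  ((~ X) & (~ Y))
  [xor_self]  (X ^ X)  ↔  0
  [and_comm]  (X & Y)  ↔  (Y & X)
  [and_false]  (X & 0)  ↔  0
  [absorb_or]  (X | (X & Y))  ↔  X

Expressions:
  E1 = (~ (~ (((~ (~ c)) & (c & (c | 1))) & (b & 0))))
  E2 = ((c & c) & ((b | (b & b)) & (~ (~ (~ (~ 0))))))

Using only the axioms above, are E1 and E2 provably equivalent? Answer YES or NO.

YES

1. [absorb_and →] (c & (c | 1))  →  c;  E1 = (~ (~ (((~ (~ c)) & c) & (b & 0))))
2. [not_not →] (~ (~ (((~ (~ c)) & c) & (b & 0))))  →  (((~ (~ c)) & c) & (b & 0))
3. [not_not →] (~ (~ c))  →  c;  E1 = ((c & c) & (b & 0))
4. [not_not ←] 0  →  (~ (~ 0));  E1 = ((c & c) & (b & (~ (~ 0))))
5. [not_not ←] 0  →  (~ (~ 0));  E1 = ((c & c) & (b & (~ (~ (~ (~ 0))))))
6. [absorb_or ←] b  →  (b | (b & b));  this is E2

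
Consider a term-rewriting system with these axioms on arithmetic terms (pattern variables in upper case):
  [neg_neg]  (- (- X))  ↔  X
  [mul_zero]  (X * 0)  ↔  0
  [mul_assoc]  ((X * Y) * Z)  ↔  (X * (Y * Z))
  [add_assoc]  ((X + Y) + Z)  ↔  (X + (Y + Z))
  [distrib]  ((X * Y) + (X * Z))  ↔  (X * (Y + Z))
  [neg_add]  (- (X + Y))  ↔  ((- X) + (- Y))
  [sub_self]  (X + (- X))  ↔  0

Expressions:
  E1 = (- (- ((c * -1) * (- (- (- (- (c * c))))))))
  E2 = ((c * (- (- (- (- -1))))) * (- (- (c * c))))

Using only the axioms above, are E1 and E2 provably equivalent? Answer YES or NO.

YES

step 1: neg_neg (→) rewrites (- (- (- (c * c)))) into (- (c * c)), now (- (- ((c * -1) * (- (- (c * c))))))
step 2: neg_neg (→) rewrites (- (- (c * c))) into (c * c), now (- (- ((c * -1) * (c * c))))
step 3: neg_neg (→) rewrites (- (- ((c * -1) * (c * c)))) into ((c * -1) * (c * c))
step 4: neg_neg (←) rewrites -1 into (- (- -1)), now ((c * (- (- -1))) * (c * c))
step 5: neg_neg (←) rewrites (- (- -1)) into (- (- (- (- -1)))), now ((c * (- (- (- (- -1))))) * (c * c))
step 6: neg_neg (←) rewrites (c * c) into (- (- (c * c))), which is E2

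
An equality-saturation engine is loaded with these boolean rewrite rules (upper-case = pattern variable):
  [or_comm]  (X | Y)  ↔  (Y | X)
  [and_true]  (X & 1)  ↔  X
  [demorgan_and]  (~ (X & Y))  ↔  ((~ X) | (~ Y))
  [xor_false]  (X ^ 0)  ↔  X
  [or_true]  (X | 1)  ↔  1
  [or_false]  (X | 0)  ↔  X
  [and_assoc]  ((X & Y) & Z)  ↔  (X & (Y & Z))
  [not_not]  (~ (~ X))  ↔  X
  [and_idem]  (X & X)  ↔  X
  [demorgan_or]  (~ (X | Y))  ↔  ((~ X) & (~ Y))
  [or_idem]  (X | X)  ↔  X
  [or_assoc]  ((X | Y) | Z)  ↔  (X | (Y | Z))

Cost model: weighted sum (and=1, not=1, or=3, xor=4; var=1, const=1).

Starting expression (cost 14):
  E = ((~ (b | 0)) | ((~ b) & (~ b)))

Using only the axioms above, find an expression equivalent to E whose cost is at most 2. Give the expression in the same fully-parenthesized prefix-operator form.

1. [or_false →] (b | 0)  →  b;  E = ((~ b) | ((~ b) & (~ b)))
2. [and_idem →] ((~ b) & (~ b))  →  (~ b);  E = ((~ b) | (~ b))
3. [or_idem →] ((~ b) | (~ b))  →  (~ b);  cost 2 ≤ 2, done

(~ b)   [cost 2]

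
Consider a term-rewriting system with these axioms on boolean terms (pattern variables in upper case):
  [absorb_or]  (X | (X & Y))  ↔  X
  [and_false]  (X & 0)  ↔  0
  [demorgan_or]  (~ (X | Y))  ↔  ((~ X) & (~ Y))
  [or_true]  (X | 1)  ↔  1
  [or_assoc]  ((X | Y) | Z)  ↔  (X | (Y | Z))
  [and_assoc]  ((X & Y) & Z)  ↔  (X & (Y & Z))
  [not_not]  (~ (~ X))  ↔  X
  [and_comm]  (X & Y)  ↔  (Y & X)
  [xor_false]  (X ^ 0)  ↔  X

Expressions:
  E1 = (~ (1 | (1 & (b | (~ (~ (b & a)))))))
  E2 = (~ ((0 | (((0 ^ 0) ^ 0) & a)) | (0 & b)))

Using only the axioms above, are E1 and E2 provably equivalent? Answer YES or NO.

Every axiom is a valid identity, so a rewrite proof would force E1 and E2 to agree under every assignment.
At a=0, b=0: E1 = 0 but E2 = 1; they differ, so no derivation exists.

NO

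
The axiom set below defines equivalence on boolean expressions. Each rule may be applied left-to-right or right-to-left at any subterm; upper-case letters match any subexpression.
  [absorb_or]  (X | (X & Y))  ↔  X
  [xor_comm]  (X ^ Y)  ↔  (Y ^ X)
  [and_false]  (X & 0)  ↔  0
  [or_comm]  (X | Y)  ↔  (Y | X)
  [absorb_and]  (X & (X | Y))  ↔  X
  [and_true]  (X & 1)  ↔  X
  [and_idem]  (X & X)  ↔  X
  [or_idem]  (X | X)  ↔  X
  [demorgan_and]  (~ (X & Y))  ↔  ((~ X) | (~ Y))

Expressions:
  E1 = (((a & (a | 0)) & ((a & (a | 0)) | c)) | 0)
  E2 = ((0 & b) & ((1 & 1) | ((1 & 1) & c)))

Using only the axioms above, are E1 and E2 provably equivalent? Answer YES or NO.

NO

Every axiom is a valid identity, so a rewrite proof would force E1 and E2 to agree under every assignment.
At a=1, b=0, c=0: E1 = 1 but E2 = 0; they differ, so no derivation exists.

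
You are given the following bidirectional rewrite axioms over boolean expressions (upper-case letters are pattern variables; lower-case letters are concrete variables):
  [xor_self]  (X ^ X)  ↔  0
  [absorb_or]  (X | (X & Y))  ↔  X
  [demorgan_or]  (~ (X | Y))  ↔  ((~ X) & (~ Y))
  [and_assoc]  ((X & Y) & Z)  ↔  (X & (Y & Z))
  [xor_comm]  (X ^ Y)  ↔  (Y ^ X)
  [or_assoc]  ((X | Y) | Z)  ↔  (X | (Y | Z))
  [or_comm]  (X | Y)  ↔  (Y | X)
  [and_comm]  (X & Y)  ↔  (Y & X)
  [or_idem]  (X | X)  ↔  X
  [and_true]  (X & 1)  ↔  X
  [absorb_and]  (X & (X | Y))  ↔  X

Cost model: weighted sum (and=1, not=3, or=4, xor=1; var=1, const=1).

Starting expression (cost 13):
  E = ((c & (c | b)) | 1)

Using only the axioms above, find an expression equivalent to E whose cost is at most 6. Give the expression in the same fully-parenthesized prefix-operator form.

1. [or_comm →] ((c & (c | b)) | 1)  →  (1 | (c & (c | b)))
2. [absorb_and →] (c & (c | b))  →  c;  cost 6 ≤ 6, done

(1 | c)   [cost 6]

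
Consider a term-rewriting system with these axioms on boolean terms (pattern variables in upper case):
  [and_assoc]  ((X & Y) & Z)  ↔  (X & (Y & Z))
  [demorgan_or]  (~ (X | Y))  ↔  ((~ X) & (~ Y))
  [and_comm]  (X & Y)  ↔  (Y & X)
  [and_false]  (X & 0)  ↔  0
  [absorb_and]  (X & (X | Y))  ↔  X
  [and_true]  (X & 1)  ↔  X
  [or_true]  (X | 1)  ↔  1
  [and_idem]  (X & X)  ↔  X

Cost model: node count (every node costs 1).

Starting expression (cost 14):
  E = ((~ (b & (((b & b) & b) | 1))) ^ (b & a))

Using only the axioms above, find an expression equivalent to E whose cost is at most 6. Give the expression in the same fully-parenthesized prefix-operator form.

step 1: and_idem (→) rewrites (b & b) into b, now ((~ (b & ((b & b) | 1))) ^ (b & a))
step 2: and_idem (→) rewrites (b & b) into b, now ((~ (b & (b | 1))) ^ (b & a))
step 3: absorb_and (→) rewrites (b & (b | 1)) into b, reaching cost 6 (bound 6)

((~ b) ^ (b & a))   [cost 6]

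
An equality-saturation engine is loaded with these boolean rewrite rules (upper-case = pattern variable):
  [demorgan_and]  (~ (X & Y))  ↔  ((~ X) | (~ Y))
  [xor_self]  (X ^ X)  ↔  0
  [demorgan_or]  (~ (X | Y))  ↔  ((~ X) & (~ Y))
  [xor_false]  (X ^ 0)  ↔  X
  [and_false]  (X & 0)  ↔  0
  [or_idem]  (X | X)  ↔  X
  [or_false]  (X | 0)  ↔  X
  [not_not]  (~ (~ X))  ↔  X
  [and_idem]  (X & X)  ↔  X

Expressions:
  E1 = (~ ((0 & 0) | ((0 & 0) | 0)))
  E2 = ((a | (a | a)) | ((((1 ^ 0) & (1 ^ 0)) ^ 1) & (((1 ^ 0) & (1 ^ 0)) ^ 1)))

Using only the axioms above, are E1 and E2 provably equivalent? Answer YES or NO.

Every axiom is a valid identity, so a rewrite proof would force E1 and E2 to agree under every assignment.
At a=0: E1 = 1 but E2 = 0; they differ, so no derivation exists.

NO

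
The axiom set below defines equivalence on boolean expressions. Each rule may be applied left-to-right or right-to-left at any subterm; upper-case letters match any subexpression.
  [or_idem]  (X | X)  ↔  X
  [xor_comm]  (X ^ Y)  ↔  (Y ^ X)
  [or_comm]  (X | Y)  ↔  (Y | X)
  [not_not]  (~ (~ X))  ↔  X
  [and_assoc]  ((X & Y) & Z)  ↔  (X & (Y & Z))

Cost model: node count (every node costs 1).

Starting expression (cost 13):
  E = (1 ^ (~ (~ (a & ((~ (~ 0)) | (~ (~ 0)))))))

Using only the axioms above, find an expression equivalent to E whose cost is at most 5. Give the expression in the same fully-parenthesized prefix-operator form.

(1 ^ (a & 0))   [cost 5]

step 1: or_idem (→) rewrites ((~ (~ 0)) | (~ (~ 0))) into (~ (~ 0)), now (1 ^ (~ (~ (a & (~ (~ 0))))))
step 2: not_not (→) rewrites (~ (~ 0)) into 0, now (1 ^ (~ (~ (a & 0))))
step 3: not_not (→) rewrites (~ (~ (a & 0))) into (a & 0), reaching cost 5 (bound 5)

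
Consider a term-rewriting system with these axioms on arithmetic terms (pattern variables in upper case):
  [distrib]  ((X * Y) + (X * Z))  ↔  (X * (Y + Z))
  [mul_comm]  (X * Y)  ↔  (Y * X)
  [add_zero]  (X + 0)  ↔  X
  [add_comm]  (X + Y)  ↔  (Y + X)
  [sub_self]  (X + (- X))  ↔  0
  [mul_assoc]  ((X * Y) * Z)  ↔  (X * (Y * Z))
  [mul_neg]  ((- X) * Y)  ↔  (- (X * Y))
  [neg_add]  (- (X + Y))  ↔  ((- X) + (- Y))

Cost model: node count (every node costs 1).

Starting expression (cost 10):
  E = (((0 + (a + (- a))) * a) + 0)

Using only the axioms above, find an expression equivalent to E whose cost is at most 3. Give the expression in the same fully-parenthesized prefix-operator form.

step 1: sub_self (→) rewrites (a + (- a)) into 0, now (((0 + 0) * a) + 0)
step 2: add_zero (→) rewrites (((0 + 0) * a) + 0) into ((0 + 0) * a)
step 3: add_zero (→) rewrites (0 + 0) into 0, reaching cost 3 (bound 3)

(0 * a)   [cost 3]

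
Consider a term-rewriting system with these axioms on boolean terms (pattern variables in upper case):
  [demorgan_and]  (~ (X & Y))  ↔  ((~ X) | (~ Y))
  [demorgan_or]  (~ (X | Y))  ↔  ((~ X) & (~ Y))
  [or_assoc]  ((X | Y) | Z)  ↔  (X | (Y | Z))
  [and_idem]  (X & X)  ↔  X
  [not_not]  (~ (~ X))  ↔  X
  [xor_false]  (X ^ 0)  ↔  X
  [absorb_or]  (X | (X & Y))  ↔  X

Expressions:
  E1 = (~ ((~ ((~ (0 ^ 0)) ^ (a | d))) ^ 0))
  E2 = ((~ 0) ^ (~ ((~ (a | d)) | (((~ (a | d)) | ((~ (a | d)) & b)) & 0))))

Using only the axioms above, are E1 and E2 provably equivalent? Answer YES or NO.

(1) ((~ ((~ (0 ^ 0)) ^ (a | d))) ^ 0)  =[xor_false →]=  (~ ((~ (0 ^ 0)) ^ (a | d)))    ⊢ (~ (~ ((~ (0 ^ 0)) ^ (a | d))))
(2) (0 ^ 0)  =[xor_false →]=  0    ⊢ (~ (~ ((~ 0) ^ (a | d))))
(3) (~ (~ ((~ 0) ^ (a | d))))  =[not_not →]=  ((~ 0) ^ (a | d))
(4) (a | d)  =[not_not ←]=  (~ (~ (a | d)))    ⊢ ((~ 0) ^ (~ (~ (a | d))))
(5) (~ (a | d))  =[absorb_or ←]=  ((~ (a | d)) | ((~ (a | d)) & 0))    ⊢ ((~ 0) ^ (~ ((~ (a | d)) | ((~ (a | d)) & 0))))
(6) (~ (a | d))  =[absorb_or ←]=  ((~ (a | d)) | ((~ (a | d)) & b))    ⊢ E2

YES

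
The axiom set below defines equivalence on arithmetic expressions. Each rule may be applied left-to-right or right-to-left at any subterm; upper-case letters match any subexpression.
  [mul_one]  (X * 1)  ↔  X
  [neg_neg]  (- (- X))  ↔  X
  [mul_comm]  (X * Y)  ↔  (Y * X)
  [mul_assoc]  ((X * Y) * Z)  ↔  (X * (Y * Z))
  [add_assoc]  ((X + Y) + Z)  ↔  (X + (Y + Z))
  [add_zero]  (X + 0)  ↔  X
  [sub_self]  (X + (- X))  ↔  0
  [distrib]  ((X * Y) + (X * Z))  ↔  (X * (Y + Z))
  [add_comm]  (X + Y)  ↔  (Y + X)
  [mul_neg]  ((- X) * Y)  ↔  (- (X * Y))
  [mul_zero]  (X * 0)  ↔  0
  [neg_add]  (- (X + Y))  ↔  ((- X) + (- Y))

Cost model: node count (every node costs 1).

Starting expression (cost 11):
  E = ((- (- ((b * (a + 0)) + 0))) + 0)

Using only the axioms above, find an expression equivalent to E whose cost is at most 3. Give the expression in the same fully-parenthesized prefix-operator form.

(b * a)   [cost 3]

step 1: add_zero (→) rewrites (a + 0) into a, now ((- (- ((b * a) + 0))) + 0)
step 2: neg_neg (→) rewrites (- (- ((b * a) + 0))) into ((b * a) + 0), now (((b * a) + 0) + 0)
step 3: add_zero (→) rewrites ((b * a) + 0) into (b * a), now ((b * a) + 0)
step 4: add_zero (→) rewrites ((b * a) + 0) into (b * a), reaching cost 3 (bound 3)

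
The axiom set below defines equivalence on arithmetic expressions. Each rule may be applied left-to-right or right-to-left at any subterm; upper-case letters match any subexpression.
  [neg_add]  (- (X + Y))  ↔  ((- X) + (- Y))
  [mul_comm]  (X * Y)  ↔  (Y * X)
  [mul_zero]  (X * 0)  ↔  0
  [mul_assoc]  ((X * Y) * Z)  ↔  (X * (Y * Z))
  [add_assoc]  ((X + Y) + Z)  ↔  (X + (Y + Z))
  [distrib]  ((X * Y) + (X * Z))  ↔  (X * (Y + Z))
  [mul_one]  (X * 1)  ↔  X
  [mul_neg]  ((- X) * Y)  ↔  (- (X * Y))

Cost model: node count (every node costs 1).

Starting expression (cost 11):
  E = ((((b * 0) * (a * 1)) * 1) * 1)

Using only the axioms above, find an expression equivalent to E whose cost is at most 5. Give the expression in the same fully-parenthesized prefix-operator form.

1. [mul_one →] ((((b * 0) * (a * 1)) * 1) * 1)  →  (((b * 0) * (a * 1)) * 1)
2. [mul_one →] (a * 1)  →  a;  E = (((b * 0) * a) * 1)
3. [mul_one →] (((b * 0) * a) * 1)  →  ((b * 0) * a);  cost 5 ≤ 5, done

((b * 0) * a)   [cost 5]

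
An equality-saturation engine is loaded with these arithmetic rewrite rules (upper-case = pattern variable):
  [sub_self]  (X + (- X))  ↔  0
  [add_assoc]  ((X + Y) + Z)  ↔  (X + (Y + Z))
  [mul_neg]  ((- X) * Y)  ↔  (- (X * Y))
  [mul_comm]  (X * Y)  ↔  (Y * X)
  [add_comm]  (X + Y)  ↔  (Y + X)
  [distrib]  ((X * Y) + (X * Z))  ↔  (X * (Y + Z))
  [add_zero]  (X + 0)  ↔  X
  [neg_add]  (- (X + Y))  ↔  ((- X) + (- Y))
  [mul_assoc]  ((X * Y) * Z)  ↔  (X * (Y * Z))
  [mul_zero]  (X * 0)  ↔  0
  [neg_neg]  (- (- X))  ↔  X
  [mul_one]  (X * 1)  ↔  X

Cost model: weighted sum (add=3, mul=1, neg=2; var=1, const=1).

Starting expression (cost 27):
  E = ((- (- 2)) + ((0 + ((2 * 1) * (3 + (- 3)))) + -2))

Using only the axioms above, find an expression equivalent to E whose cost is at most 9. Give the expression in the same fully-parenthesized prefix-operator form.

step 1: sub_self (→) rewrites (3 + (- 3)) into 0, now ((- (- 2)) + ((0 + ((2 * 1) * 0)) + -2))
step 2: add_comm (→) rewrites ((- (- 2)) + ((0 + ((2 * 1) * 0)) + -2)) into (((0 + ((2 * 1) * 0)) + -2) + (- (- 2)))
step 3: neg_neg (→) rewrites (- (- 2)) into 2, now (((0 + ((2 * 1) * 0)) + -2) + 2)
step 4: mul_one (→) rewrites (2 * 1) into 2, now (((0 + (2 * 0)) + -2) + 2)
step 5: mul_zero (→) rewrites (2 * 0) into 0, now (((0 + 0) + -2) + 2)
step 6: add_zero (→) rewrites (0 + 0) into 0, reaching cost 9 (bound 9)

((0 + -2) + 2)   [cost 9]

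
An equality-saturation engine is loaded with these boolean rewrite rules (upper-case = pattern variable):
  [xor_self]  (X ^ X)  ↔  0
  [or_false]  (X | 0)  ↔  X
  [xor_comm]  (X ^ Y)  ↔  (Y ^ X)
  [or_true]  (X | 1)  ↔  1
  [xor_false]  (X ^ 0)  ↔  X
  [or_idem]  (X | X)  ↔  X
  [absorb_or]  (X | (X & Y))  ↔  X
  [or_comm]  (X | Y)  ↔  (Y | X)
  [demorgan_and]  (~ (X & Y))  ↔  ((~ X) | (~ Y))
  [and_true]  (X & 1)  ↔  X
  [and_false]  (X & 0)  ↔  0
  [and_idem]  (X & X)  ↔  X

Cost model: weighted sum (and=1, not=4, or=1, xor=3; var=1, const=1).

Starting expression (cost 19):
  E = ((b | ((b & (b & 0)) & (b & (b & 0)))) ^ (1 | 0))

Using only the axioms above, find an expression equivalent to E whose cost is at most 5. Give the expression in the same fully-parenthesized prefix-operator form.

(b ^ 1)   [cost 5]

step 1: and_idem (→) rewrites ((b & (b & 0)) & (b & (b & 0))) into (b & (b & 0)), now ((b | (b & (b & 0))) ^ (1 | 0))
step 2: and_false (→) rewrites (b & 0) into 0, now ((b | (b & 0)) ^ (1 | 0))
step 3: or_false (→) rewrites (1 | 0) into 1, now ((b | (b & 0)) ^ 1)
step 4: absorb_or (→) rewrites (b | (b & 0)) into b, reaching cost 5 (bound 5)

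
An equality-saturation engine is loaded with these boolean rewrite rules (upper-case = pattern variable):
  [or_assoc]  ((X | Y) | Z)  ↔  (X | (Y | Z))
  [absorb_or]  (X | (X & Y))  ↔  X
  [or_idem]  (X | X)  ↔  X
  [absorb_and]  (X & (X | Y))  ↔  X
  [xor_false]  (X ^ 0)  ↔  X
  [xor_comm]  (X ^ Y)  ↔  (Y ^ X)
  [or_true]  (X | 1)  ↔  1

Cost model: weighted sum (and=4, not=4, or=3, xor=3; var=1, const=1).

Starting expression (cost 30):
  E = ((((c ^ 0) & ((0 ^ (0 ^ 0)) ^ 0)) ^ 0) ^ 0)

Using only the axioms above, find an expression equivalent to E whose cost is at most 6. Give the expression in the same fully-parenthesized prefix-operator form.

step 1: xor_false (→) rewrites (((c ^ 0) & ((0 ^ (0 ^ 0)) ^ 0)) ^ 0) into ((c ^ 0) & ((0 ^ (0 ^ 0)) ^ 0)), now (((c ^ 0) & ((0 ^ (0 ^ 0)) ^ 0)) ^ 0)
step 2: xor_false (→) rewrites (0 ^ 0) into 0, now (((c ^ 0) & ((0 ^ 0) ^ 0)) ^ 0)
step 3: xor_false (→) rewrites (c ^ 0) into c, now ((c & ((0 ^ 0) ^ 0)) ^ 0)
step 4: xor_false (→) rewrites ((c & ((0 ^ 0) ^ 0)) ^ 0) into (c & ((0 ^ 0) ^ 0))
step 5: xor_false (→) rewrites (0 ^ 0) into 0, now (c & (0 ^ 0))
step 6: xor_false (→) rewrites (0 ^ 0) into 0, reaching cost 6 (bound 6)

(c & 0)   [cost 6]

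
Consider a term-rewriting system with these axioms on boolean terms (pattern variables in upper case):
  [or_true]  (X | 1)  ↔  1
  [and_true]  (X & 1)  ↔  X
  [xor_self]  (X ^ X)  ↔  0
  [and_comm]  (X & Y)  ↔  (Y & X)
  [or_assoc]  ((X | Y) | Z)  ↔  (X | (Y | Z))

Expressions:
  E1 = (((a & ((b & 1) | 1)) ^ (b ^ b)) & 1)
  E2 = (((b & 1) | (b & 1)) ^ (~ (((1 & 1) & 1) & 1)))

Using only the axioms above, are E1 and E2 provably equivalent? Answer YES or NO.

NO

Every axiom is a valid identity, so a rewrite proof would force E1 and E2 to agree under every assignment.
At a=0, b=1: E1 = 0 but E2 = 1; they differ, so no derivation exists.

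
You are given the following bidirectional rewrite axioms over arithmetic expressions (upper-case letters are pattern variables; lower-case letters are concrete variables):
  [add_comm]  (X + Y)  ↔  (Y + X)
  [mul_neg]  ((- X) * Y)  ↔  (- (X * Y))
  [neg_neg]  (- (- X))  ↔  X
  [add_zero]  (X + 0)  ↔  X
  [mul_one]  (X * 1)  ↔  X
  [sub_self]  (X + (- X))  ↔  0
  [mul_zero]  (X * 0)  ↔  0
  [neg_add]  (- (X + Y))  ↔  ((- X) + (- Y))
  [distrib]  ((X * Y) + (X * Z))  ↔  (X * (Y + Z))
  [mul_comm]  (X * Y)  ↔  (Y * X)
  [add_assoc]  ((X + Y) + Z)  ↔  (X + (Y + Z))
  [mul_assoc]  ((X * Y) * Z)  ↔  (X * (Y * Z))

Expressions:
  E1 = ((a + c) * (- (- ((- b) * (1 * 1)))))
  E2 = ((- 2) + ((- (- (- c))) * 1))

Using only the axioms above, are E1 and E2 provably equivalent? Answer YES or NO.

NO

The axioms are sound identities: if E1 ↔* E2 then E1 and E2 evaluate identically under any assignment.
Under a=0, b=0, c=0: E1 evaluates to 0, E2 to -2. Distinct ⇒ no rewrite sequence connects them.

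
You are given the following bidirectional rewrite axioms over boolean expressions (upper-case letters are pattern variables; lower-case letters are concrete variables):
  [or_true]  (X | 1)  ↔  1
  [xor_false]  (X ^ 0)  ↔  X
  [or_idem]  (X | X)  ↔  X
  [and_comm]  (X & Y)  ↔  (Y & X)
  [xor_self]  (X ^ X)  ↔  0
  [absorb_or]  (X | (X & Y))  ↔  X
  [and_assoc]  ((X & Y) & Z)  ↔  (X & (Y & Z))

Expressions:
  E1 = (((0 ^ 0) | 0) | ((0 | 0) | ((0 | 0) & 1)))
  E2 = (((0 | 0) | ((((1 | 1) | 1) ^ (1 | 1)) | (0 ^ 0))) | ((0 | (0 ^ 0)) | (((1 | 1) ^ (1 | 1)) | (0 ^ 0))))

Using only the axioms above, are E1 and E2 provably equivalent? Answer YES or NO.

YES

step 1: absorb_or (→) rewrites ((0 | 0) | ((0 | 0) & 1)) into (0 | 0), now (((0 ^ 0) | 0) | (0 | 0))
step 2: xor_false (→) rewrites (0 ^ 0) into 0, now ((0 | 0) | (0 | 0))
step 3: xor_self (←) rewrites 0 into (1 ^ 1), now ((0 | 0) | ((1 ^ 1) | 0))
step 4: or_idem (←) rewrites 1 into (1 | 1), now ((0 | 0) | ((1 ^ (1 | 1)) | 0))
step 5: or_idem (←) rewrites 1 into (1 | 1), now ((0 | 0) | (((1 | 1) ^ (1 | 1)) | 0))
step 6: xor_false (←) rewrites 0 into (0 ^ 0), now ((0 | 0) | (((1 | 1) ^ (1 | 1)) | (0 ^ 0)))
step 7: or_idem (←) rewrites ((0 | 0) | (((1 | 1) ^ (1 | 1)) | (0 ^ 0))) into (((0 | 0) | (((1 | 1) ^ (1 | 1)) | (0 ^ 0))) | ((0 | 0) | (((1 | 1) ^ (1 | 1)) | (0 ^ 0))))
step 8: xor_false (←) rewrites 0 into (0 ^ 0), now (((0 | 0) | (((1 | 1) ^ (1 | 1)) | (0 ^ 0))) | ((0 | (0 ^ 0)) | (((1 | 1) ^ (1 | 1)) | (0 ^ 0))))
step 9: or_true (←) rewrites 1 into (1 | 1), which is E2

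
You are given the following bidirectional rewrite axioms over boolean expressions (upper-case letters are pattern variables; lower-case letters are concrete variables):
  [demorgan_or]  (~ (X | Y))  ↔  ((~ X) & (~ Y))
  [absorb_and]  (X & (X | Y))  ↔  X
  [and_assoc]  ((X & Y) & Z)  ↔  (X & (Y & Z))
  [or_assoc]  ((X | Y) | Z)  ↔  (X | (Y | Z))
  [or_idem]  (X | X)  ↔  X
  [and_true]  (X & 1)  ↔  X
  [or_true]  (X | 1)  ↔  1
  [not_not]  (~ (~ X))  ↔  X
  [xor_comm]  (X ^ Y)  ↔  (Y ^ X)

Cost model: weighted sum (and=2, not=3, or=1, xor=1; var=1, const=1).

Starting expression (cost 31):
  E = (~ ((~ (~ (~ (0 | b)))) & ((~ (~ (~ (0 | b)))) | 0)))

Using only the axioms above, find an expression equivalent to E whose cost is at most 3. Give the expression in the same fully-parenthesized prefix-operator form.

(0 | b)   [cost 3]

(1) ((~ (~ (~ (0 | b)))) & ((~ (~ (~ (0 | b)))) | 0))  =[absorb_and →]=  (~ (~ (~ (0 | b))))    ⊢ (~ (~ (~ (~ (0 | b)))))
(2) (~ (~ (~ (0 | b))))  =[not_not →]=  (~ (0 | b))    ⊢ (~ (~ (0 | b)))
(3) (~ (~ (0 | b)))  =[not_not →]=  (0 | b)    ⊢ cost 3, within 3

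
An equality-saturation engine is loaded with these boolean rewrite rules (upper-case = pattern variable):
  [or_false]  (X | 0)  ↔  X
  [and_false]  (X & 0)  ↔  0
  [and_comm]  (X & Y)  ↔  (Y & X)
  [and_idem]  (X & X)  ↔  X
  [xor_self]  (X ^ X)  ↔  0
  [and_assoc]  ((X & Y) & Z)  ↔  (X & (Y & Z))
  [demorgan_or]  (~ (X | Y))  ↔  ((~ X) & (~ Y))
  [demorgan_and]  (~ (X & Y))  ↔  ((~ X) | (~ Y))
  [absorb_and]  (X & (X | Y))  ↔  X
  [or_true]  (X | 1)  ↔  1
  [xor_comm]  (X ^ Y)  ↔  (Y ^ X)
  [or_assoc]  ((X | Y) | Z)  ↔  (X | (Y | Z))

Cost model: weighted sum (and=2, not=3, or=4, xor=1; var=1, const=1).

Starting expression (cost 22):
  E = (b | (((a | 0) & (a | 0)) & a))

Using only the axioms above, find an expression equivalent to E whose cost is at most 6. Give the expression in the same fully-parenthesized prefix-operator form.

step 1: and_idem (→) rewrites ((a | 0) & (a | 0)) into (a | 0), now (b | ((a | 0) & a))
step 2: and_comm (→) rewrites ((a | 0) & a) into (a & (a | 0)), now (b | (a & (a | 0)))
step 3: absorb_and (→) rewrites (a & (a | 0)) into a, reaching cost 6 (bound 6)

(b | a)   [cost 6]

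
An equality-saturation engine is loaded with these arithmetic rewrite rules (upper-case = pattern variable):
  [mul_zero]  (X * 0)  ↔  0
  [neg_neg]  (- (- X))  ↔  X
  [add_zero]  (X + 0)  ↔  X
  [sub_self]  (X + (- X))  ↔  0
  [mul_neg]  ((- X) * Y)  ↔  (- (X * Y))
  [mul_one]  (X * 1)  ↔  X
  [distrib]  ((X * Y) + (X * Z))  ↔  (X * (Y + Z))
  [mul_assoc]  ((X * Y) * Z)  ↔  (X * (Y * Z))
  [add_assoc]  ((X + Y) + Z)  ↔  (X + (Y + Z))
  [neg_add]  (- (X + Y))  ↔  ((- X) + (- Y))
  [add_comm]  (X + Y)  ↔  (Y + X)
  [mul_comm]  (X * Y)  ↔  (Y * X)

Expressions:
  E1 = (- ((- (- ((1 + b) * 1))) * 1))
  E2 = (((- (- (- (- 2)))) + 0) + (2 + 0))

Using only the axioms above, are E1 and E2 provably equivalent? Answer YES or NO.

Every axiom is a valid identity, so a rewrite proof would force E1 and E2 to agree under every assignment.
At b=0: E1 = -1 but E2 = 4; they differ, so no derivation exists.

NO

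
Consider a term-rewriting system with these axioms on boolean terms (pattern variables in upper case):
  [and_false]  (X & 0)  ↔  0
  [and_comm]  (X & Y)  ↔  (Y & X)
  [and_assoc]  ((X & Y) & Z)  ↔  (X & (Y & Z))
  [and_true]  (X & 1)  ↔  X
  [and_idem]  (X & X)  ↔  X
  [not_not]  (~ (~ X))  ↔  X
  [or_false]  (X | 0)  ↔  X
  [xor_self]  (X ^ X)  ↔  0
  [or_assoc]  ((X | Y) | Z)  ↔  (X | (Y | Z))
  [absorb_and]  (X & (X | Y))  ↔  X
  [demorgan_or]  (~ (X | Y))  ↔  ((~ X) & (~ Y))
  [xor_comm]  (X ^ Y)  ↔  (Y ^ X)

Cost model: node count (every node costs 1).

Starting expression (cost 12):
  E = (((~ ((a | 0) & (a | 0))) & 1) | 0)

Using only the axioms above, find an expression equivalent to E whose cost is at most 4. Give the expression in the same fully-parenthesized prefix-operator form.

(~ (a | 0))   [cost 4]

step 1: and_true (→) rewrites ((~ ((a | 0) & (a | 0))) & 1) into (~ ((a | 0) & (a | 0))), now ((~ ((a | 0) & (a | 0))) | 0)
step 2: and_idem (→) rewrites ((a | 0) & (a | 0)) into (a | 0), now ((~ (a | 0)) | 0)
step 3: or_false (→) rewrites ((~ (a | 0)) | 0) into (~ (a | 0)), reaching cost 4 (bound 4)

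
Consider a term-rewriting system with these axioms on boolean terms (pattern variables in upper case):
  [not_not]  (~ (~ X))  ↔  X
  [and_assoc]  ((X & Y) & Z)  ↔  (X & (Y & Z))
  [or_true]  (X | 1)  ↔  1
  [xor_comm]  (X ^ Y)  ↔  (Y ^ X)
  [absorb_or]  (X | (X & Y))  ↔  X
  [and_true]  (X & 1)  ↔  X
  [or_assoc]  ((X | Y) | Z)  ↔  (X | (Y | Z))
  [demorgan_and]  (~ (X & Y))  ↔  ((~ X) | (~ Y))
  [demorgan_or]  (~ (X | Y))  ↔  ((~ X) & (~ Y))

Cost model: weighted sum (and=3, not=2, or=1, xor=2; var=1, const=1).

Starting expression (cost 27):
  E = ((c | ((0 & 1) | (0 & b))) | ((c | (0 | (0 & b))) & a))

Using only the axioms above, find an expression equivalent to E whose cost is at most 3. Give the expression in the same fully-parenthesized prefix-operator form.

(c | 0)   [cost 3]

(1) (0 & 1)  =[and_true →]=  0    ⊢ ((c | (0 | (0 & b))) | ((c | (0 | (0 & b))) & a))
(2) ((c | (0 | (0 & b))) | ((c | (0 | (0 & b))) & a))  =[absorb_or →]=  (c | (0 | (0 & b)))
(3) (0 | (0 & b))  =[absorb_or →]=  0    ⊢ cost 3, within 3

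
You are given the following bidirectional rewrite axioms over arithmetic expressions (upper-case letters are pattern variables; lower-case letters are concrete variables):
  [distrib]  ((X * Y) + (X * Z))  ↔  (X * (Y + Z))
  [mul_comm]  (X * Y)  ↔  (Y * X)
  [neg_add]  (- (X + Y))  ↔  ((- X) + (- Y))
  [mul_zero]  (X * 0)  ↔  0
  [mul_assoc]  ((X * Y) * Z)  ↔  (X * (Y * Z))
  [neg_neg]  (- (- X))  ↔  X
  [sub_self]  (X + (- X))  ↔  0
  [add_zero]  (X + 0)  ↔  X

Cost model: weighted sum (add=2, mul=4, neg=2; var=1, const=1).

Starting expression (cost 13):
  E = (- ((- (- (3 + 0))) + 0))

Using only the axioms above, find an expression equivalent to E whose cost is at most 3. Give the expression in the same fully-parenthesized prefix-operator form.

step 1: add_zero (→) rewrites (3 + 0) into 3, now (- ((- (- 3)) + 0))
step 2: add_zero (→) rewrites ((- (- 3)) + 0) into (- (- 3)), now (- (- (- 3)))
step 3: neg_neg (→) rewrites (- (- (- 3))) into (- 3), reaching cost 3 (bound 3)

(- 3)   [cost 3]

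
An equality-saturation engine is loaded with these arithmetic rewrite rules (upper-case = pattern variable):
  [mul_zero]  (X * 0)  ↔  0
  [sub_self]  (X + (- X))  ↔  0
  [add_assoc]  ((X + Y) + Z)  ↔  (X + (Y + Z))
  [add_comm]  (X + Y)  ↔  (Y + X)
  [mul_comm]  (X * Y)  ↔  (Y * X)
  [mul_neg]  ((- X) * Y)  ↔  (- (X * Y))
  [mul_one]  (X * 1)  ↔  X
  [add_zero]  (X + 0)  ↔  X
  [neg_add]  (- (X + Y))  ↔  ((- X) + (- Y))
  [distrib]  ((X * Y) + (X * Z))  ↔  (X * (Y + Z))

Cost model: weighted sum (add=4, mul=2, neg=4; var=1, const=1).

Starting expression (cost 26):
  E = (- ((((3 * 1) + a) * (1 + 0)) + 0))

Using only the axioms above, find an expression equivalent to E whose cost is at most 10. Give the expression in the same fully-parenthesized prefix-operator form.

(- (3 + a))   [cost 10]

(1) (3 * 1)  =[mul_one →]=  3    ⊢ (- (((3 + a) * (1 + 0)) + 0))
(2) (1 + 0)  =[add_zero →]=  1    ⊢ (- (((3 + a) * 1) + 0))
(3) ((3 + a) * 1)  =[mul_one →]=  (3 + a)    ⊢ (- ((3 + a) + 0))
(4) ((3 + a) + 0)  =[add_zero →]=  (3 + a)    ⊢ cost 10, within 10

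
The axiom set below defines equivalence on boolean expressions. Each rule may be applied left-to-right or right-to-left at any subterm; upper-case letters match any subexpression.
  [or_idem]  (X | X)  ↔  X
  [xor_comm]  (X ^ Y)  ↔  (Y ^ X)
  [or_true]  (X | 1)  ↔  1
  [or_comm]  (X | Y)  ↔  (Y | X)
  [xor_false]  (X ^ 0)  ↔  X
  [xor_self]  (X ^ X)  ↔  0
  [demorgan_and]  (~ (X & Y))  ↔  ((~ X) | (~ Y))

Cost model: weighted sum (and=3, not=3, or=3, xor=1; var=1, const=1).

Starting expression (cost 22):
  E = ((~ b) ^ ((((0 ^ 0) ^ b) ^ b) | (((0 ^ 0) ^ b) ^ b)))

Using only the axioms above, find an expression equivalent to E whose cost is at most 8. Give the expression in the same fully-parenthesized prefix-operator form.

1. [or_idem →] ((((0 ^ 0) ^ b) ^ b) | (((0 ^ 0) ^ b) ^ b))  →  (((0 ^ 0) ^ b) ^ b);  E = ((~ b) ^ (((0 ^ 0) ^ b) ^ b))
2. [xor_comm →] ((0 ^ 0) ^ b)  →  (b ^ (0 ^ 0));  E = ((~ b) ^ ((b ^ (0 ^ 0)) ^ b))
3. [xor_false →] (0 ^ 0)  →  0;  E = ((~ b) ^ ((b ^ 0) ^ b))
4. [xor_false →] (b ^ 0)  →  b;  cost 8 ≤ 8, done

((~ b) ^ (b ^ b))   [cost 8]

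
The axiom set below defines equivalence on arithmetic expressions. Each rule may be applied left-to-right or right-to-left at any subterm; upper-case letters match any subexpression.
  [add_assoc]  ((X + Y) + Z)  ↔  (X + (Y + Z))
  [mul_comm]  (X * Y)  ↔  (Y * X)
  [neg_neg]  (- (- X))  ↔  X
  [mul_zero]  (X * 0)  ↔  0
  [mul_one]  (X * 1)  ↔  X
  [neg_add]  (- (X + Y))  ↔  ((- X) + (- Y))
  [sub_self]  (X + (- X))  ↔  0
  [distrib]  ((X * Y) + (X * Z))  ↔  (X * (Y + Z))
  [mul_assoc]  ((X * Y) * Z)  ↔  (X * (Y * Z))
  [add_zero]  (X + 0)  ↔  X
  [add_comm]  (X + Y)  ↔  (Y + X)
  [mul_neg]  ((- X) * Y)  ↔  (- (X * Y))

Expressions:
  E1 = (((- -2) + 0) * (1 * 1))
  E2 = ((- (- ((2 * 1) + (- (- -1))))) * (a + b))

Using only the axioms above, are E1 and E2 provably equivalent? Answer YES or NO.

All listed rules preserve value, hence provable equivalence implies equal values everywhere; look for a separating assignment.
a=0, b=0 gives E1 ↦ 2, E2 ↦ 0; values differ ⇒ not provably equivalent.

NO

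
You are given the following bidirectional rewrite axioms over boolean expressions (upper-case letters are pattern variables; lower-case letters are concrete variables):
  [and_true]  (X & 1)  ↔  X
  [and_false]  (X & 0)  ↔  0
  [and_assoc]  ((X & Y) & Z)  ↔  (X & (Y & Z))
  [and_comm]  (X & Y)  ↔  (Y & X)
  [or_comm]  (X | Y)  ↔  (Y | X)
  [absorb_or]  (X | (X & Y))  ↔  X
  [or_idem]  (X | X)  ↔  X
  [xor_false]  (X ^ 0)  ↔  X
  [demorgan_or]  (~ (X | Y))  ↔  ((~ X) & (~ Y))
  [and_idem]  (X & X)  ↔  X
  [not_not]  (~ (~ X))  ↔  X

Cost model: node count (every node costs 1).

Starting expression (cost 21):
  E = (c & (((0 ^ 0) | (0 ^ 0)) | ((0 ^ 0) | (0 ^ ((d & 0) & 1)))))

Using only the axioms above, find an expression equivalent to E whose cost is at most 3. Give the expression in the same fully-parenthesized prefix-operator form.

(c & 0)   [cost 3]

step 1: and_true (→) rewrites ((d & 0) & 1) into (d & 0), now (c & (((0 ^ 0) | (0 ^ 0)) | ((0 ^ 0) | (0 ^ (d & 0)))))
step 2: and_false (→) rewrites (d & 0) into 0, now (c & (((0 ^ 0) | (0 ^ 0)) | ((0 ^ 0) | (0 ^ 0))))
step 3: or_idem (→) rewrites (((0 ^ 0) | (0 ^ 0)) | ((0 ^ 0) | (0 ^ 0))) into ((0 ^ 0) | (0 ^ 0)), now (c & ((0 ^ 0) | (0 ^ 0)))
step 4: or_idem (→) rewrites ((0 ^ 0) | (0 ^ 0)) into (0 ^ 0), now (c & (0 ^ 0))
step 5: xor_false (→) rewrites (0 ^ 0) into 0, reaching cost 3 (bound 3)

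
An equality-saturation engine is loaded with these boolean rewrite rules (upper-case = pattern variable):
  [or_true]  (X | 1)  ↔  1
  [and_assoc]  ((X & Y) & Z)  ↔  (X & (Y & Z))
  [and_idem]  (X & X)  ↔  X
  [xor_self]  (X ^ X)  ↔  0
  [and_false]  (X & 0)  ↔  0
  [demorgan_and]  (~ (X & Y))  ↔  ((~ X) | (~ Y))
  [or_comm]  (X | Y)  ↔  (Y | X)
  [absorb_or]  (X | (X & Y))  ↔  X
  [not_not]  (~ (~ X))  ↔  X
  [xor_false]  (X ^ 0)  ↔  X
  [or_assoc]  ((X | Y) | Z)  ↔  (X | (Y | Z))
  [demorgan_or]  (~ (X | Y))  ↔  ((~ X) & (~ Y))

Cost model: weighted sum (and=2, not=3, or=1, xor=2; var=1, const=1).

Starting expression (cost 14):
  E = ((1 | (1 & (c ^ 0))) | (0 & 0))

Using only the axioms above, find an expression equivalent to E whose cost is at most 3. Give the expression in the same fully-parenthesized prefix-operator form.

(1 | 0)   [cost 3]

(1) (0 & 0)  =[and_idem →]=  0    ⊢ ((1 | (1 & (c ^ 0))) | 0)
(2) (c ^ 0)  =[xor_false →]=  c    ⊢ ((1 | (1 & c)) | 0)
(3) (1 | (1 & c))  =[absorb_or →]=  1    ⊢ cost 3, within 3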